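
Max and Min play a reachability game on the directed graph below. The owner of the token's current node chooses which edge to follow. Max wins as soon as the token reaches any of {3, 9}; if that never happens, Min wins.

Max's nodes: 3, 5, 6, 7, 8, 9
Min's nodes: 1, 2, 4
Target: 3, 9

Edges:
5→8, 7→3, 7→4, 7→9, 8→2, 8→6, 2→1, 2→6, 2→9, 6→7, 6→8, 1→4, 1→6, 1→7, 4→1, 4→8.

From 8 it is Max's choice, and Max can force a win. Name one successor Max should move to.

A0 = {3, 9}
A1: add {7} — 7 (Max) has 7→3.
A2: add {6} — 6 (Max) has 6→7.
A3: add {8} — 8 (Max) has 8→6.
A4: add {5} — 5 (Max) has 5→8.
A5 = A4; e.g. 1 (Min) can still go to 4. Fixed point.
From 8, successor 6 is in the attractor (rank 2); the other successor 2 is not.

6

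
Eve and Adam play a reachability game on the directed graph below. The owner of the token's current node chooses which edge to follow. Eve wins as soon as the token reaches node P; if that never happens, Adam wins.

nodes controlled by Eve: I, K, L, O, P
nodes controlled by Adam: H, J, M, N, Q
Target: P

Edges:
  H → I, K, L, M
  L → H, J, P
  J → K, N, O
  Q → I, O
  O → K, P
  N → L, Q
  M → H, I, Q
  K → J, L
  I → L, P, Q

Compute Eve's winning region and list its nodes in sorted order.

I, J, K, L, N, O, P, Q

A0 = {P}
A1: add {I, L, O} — I (Eve) has I→P; L (Eve) has L→P; O (Eve) has O→P.
A2: add {K, Q} — K (Eve) has K→L; Q (Adam): all of {I, O} already in.
A3: add {N} — N (Adam): all of {L, Q} already in.
A4: add {J} — J (Adam): all of {K, N, O} already in.
A5 = A4; e.g. H (Adam) can still go to M. Fixed point.
Eve's winning region = {I, J, K, L, N, O, P, Q}.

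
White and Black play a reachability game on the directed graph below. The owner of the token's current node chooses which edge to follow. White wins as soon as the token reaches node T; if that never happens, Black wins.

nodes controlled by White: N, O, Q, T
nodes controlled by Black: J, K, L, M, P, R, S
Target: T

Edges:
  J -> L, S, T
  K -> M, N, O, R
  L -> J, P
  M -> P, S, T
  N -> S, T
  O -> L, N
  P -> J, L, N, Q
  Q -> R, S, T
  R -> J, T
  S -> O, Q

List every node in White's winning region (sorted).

N, O, Q, S, T

A0 = {T}
A1: add {N, Q} — N (White) has N→T; Q (White) has Q→T.
A2: add {O} — O (White) has O→N.
A3: add {S} — S (Black): all of {O, Q} already in.
A4 = A3; e.g. J (Black) can still go to L. Fixed point.
White's winning region = {N, O, Q, S, T}.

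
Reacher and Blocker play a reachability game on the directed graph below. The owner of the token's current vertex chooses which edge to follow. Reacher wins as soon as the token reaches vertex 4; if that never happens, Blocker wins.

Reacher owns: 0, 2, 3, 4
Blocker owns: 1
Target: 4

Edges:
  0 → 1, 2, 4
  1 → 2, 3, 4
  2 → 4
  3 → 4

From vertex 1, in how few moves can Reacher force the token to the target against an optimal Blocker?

2

A0 = {4}
A1: add {0, 2, 3} — 0 (Reacher) has 0→4; 2 (Reacher) has 2→4; 3 (Reacher) has 3→4.
A2: add {1} — 1 (Blocker): all of {2, 3, 4} already in.
A2 = all vertices. Fixed point.
1 enters the attractor at level 2, so Reacher can force the target in 2 moves from there.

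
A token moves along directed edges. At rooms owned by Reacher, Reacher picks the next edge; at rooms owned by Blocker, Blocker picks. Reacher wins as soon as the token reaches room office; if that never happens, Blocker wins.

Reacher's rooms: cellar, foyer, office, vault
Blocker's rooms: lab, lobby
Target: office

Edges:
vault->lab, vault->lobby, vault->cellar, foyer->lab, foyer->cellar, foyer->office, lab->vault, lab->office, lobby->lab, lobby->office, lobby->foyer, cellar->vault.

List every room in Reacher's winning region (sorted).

foyer, office

A0 = {office}
A1: add {foyer} — foyer (Reacher) has foyer→office.
A2 = A1; e.g. lab (Blocker) can still go to vault. Fixed point.
Reacher's winning region = {foyer, office}.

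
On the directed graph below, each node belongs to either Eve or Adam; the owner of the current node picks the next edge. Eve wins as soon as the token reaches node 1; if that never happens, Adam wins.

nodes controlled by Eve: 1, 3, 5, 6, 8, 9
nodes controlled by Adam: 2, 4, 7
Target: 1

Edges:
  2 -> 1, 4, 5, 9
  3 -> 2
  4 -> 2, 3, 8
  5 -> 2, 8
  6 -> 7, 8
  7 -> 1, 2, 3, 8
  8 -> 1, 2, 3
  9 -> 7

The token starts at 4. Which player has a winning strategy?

A0 = {1}
A1: add {8} — 8 (Eve) has 8→1.
A2: add {5, 6} — 5 (Eve) has 5→8; 6 (Eve) has 6→8.
A3 = A2; e.g. 2 (Adam) can still go to 4. Fixed point.
4 never enters the attractor, so Adam can avoid the target forever.

Adam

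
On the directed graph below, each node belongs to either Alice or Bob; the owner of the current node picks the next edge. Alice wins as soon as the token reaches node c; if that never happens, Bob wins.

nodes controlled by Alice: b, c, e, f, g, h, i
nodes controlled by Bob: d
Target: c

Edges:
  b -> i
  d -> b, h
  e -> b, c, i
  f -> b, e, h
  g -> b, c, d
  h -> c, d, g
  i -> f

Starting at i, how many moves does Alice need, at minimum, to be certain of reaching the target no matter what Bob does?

A0 = {c}
A1: add {e, g, h} — e (Alice) has e→c; g (Alice) has g→c; h (Alice) has h→c.
A2: add {f} — f (Alice) has f→e.
A3: add {i} — i (Alice) has i→f.
i enters the attractor at level 3, so Alice can force the target in 3 moves from there.

3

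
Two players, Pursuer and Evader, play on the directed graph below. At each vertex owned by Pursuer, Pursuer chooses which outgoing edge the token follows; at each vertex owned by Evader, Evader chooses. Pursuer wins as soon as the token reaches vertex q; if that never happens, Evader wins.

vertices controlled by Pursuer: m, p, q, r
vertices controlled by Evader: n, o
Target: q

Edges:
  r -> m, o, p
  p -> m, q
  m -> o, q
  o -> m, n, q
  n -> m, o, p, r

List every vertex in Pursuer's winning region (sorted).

A0 = {q}
A1: add {m, p} — m (Pursuer) has m→q; p (Pursuer) has p→q.
A2: add {r} — r (Pursuer) has r→m.
A3 = A2; e.g. n (Evader) can still go to o. Fixed point.
Pursuer's winning region = {m, p, q, r}.

m, p, q, r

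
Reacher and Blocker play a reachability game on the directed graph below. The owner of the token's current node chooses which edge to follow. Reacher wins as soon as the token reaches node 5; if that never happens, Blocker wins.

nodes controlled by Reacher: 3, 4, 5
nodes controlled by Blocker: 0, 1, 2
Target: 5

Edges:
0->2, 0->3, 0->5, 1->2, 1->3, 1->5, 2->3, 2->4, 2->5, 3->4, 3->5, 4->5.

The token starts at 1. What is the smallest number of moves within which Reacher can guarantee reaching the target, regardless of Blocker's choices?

A0 = {5}
A1: add {3, 4} — 3 (Reacher) has 3→5; 4 (Reacher) has 4→5.
A2: add {2} — 2 (Blocker): all of {3, 4, 5} already in.
A3: add {0, 1} — 0 (Blocker): all of {2, 3, 5} already in; 1 (Blocker): all of {2, 3, 5} already in.
A3 = all vertices. Fixed point.
1 enters the attractor at level 3, so Reacher can force the target in 3 moves from there.

3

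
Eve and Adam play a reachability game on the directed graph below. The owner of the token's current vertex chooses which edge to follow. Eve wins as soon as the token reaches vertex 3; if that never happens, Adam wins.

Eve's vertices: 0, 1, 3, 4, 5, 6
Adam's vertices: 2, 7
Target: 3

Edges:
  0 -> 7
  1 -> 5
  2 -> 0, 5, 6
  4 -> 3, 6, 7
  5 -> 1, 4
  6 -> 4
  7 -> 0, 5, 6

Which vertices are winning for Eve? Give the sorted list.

A0 = {3}
A1: add {4} — 4 (Eve) has 4→3.
A2: add {5, 6} — 5 (Eve) has 5→4; 6 (Eve) has 6→4.
A3: add {1} — 1 (Eve) has 1→5.
A4 = A3; e.g. 0 (Eve) has no edge into A3. Fixed point.
Eve's winning region = {1, 3, 4, 5, 6}.

1, 3, 4, 5, 6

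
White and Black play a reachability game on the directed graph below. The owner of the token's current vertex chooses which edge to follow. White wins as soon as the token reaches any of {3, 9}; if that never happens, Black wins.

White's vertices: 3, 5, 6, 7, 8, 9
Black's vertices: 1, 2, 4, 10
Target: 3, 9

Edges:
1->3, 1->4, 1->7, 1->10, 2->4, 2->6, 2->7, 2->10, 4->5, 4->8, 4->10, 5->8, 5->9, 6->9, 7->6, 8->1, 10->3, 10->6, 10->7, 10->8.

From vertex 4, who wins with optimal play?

A0 = {3, 9}
A1: add {5, 6} — 5 (White) has 5→9; 6 (White) has 6→9.
A2: add {7} — 7 (White) has 7→6.
A3 = A2; e.g. 1 (Black) can still go to 4. Fixed point.
4 never enters the attractor, so Black can avoid the target forever.

Black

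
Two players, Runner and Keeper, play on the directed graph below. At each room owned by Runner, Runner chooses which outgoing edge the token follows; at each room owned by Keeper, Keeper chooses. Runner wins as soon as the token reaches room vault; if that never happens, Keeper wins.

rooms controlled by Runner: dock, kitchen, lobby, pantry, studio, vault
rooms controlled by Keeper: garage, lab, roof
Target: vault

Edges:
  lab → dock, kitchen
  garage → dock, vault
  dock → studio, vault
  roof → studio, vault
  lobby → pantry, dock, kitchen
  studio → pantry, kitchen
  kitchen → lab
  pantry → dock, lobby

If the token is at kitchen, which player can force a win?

Keeper

A0 = {vault}
A1: add {dock} — dock (Runner) has dock→vault.
A2: add {garage, lobby, pantry} — garage (Keeper): all of {dock, vault} already in; pantry (Runner) has pantry→dock; lobby (Runner) has lobby→dock.
A3: add {studio} — studio (Runner) has studio→pantry.
A4: add {roof} — roof (Keeper): all of {studio, vault} already in.
A5 = A4; e.g. lab (Keeper) can still go to kitchen. Fixed point.
kitchen never enters the attractor, so Keeper can avoid the target forever.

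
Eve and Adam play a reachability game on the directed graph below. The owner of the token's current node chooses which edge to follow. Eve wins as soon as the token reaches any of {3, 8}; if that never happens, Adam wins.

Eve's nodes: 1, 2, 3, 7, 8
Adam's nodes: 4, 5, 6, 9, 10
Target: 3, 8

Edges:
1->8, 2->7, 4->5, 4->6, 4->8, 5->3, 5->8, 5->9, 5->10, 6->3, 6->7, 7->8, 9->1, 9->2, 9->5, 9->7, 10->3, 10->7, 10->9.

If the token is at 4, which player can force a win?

A0 = {3, 8}
A1: add {1, 7} — 1 (Eve) has 1→8; 7 (Eve) has 7→8.
A2: add {2, 6} — 2 (Eve) has 2→7; 6 (Adam): all of {3, 7} already in.
A3 = A2; e.g. 4 (Adam) can still go to 5. Fixed point.
4 never enters the attractor, so Adam can avoid the target forever.

Adam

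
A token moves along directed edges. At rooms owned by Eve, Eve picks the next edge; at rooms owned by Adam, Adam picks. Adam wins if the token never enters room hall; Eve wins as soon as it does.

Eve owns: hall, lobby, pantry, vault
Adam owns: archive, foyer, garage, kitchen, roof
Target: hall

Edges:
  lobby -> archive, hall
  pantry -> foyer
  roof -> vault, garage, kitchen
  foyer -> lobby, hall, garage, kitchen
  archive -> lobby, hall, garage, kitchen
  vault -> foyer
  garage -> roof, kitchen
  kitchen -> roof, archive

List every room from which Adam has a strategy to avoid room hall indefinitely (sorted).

A0 = {hall}
A1: add {lobby} — lobby (Eve) has lobby→hall.
A2 = A1; e.g. pantry (Eve) has no edge into A1. Fixed point.
Eve's attractor = {hall, lobby}; Adam avoids the target exactly from the complement.

archive, foyer, garage, kitchen, pantry, roof, vault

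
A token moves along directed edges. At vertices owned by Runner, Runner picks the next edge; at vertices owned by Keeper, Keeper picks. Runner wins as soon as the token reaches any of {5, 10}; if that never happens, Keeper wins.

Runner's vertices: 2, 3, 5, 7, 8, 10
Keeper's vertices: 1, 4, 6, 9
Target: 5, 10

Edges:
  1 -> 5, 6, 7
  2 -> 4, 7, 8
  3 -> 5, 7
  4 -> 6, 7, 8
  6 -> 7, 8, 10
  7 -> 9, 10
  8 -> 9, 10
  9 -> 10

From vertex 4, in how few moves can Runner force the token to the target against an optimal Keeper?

A0 = {5, 10}
A1: add {3, 7, 8, 9} — 3 (Runner) has 3→5; 7 (Runner) has 7→10; 8 (Runner) has 8→10; 9 (Keeper): all of {10} already in.
A2: add {2, 6} — 2 (Runner) has 2→7; 6 (Keeper): all of {7, 8, 10} already in.
A3: add {1, 4} — 1 (Keeper): all of {5, 6, 7} already in; 4 (Keeper): all of {6, 7, 8} already in.
A3 = all vertices. Fixed point.
4 enters the attractor at level 3, so Runner can force the target in 3 moves from there.

3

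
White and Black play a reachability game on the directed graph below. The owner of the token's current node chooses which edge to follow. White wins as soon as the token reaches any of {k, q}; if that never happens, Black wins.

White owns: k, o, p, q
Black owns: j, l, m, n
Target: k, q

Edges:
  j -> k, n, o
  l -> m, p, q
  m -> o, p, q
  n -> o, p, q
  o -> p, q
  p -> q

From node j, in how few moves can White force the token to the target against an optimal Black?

3

A0 = {k, q}
A1: add {o, p} — o (White) has o→q; p (White) has p→q.
A2: add {m, n} — m (Black): all of {o, p, q} already in; n (Black): all of {o, p, q} already in.
A3: add {j, l} — j (Black): all of {k, n, o} already in; l (Black): all of {m, p, q} already in.
A3 = all vertices. Fixed point.
j enters the attractor at level 3, so White can force the target in 3 moves from there.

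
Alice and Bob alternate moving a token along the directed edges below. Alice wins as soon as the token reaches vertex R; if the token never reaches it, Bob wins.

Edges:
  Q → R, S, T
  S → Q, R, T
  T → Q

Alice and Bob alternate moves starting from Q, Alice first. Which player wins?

Alice

Track states (vertex, player-to-move).
A0 = {(R,Alice), (R,Bob)}
A1: add {(Q,Alice), (S,Alice)}.
(Q,Alice) ∈ A1 ⇒ Alice forces the target.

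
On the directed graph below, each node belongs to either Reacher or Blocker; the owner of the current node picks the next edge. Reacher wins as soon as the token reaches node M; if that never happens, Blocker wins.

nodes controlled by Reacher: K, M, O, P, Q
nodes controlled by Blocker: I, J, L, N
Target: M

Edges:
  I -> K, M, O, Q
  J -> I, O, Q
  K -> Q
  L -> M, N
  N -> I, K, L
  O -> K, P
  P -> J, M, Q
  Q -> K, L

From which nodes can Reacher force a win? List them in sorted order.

M, O, P

A0 = {M}
A1: add {P} — P (Reacher) has P→M.
A2: add {O} — O (Reacher) has O→P.
A3 = A2; e.g. I (Blocker) can still go to K. Fixed point.
Reacher's winning region = {M, O, P}.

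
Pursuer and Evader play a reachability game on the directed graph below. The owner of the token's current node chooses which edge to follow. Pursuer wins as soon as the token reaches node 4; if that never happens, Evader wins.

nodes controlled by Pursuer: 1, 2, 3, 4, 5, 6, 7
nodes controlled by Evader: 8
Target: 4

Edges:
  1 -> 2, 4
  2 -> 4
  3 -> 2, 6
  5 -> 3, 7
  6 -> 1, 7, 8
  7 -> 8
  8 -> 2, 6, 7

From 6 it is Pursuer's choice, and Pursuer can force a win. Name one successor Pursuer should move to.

1

A0 = {4}
A1: add {1, 2} — 1 (Pursuer) has 1→4; 2 (Pursuer) has 2→4.
A2: add {3, 6} — 3 (Pursuer) has 3→2; 6 (Pursuer) has 6→1.
A3: add {5} — 5 (Pursuer) has 5→3.
A4 = A3; e.g. 7 (Pursuer) has no edge into A3. Fixed point.
From 6, successor 1 is in the attractor (rank 1); the other successors 7, 8 are not.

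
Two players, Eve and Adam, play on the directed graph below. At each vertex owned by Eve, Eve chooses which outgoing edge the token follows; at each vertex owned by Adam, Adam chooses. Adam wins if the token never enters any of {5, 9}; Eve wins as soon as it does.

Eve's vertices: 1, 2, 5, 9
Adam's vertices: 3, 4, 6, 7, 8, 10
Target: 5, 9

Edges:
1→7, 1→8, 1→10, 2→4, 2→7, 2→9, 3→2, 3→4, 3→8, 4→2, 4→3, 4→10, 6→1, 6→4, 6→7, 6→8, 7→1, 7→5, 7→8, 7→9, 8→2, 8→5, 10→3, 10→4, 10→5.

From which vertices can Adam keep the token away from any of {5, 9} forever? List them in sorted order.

A0 = {5, 9}
A1: add {2} — 2 (Eve) has 2→9.
A2: add {8} — 8 (Adam): all of {2, 5} already in.
A3: add {1} — 1 (Eve) has 1→8.
A4: add {7} — 7 (Adam): all of {1, 5, 8, 9} already in.
A5 = A4; e.g. 3 (Adam) can still go to 4. Fixed point.
Eve's attractor = {1, 2, 5, 7, 8, 9}; Adam avoids the target exactly from the complement.

3, 4, 6, 10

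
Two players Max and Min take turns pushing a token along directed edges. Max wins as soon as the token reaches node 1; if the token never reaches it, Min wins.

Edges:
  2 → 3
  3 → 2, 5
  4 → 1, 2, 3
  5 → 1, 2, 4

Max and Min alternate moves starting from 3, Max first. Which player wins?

Track states (vertex, player-to-move).
A0 = {(1,Max), (1,Min)}
A1: add {(4,Max), (5,Max)}.
A2 = A1; e.g. (2,Max) stays out. (3,Max) never enters ⇒ Min avoids the target.

Min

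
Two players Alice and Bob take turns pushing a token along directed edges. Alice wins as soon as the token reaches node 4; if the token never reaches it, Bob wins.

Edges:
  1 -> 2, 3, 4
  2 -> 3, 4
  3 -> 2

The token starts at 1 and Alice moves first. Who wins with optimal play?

Alice

Track states (vertex, player-to-move).
A0 = {(4,Alice), (4,Bob)}
A1: add {(1,Alice), (2,Alice)}.
(1,Alice) ∈ A1 ⇒ Alice forces the target.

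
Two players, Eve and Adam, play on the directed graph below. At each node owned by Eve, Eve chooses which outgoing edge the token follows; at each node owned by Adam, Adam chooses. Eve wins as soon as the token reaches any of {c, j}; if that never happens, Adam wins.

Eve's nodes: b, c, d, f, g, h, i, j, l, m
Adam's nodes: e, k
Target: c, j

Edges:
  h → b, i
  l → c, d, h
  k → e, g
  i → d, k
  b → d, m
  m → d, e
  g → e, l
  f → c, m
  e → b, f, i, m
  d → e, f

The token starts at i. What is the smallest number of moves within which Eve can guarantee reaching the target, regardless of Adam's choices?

A0 = {c, j}
A1: add {f, l} — f (Eve) has f→c; l (Eve) has l→c.
A2: add {d, g} — d (Eve) has d→f; g (Eve) has g→l.
A3: add {b, i, m} — b (Eve) has b→d; i (Eve) has i→d; m (Eve) has m→d.
i enters the attractor at level 3, so Eve can force the target in 3 moves from there.

3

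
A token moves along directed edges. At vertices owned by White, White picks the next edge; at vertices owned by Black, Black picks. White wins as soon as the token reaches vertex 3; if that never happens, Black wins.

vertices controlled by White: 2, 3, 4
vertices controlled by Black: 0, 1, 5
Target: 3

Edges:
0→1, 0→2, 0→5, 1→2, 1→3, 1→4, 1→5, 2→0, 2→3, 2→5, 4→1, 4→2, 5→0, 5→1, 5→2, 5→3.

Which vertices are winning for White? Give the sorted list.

A0 = {3}
A1: add {2} — 2 (White) has 2→3.
A2: add {4} — 4 (White) has 4→2.
A3 = A2; e.g. 0 (Black) can still go to 1. Fixed point.
White's winning region = {2, 3, 4}.

2, 3, 4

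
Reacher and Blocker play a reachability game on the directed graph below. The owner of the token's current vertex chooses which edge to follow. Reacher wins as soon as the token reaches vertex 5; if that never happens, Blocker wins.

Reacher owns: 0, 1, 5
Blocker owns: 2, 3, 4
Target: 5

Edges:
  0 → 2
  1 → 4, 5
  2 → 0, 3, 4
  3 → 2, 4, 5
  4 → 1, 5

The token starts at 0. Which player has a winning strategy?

Blocker

A0 = {5}
A1: add {1} — 1 (Reacher) has 1→5.
A2: add {4} — 4 (Blocker): all of {1, 5} already in.
A3 = A2; e.g. 0 (Reacher) has no edge into A2. Fixed point.
0 never enters the attractor, so Blocker can avoid the target forever.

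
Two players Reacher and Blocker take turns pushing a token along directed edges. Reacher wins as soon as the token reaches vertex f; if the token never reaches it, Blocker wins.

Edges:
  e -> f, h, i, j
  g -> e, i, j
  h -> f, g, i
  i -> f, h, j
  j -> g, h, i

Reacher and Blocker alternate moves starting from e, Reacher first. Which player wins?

Track states (vertex, player-to-move).
A0 = {(f,Reacher), (f,Blocker)}
A1: add {(e,Reacher), (h,Reacher), (i,Reacher)}.
(e,Reacher) ∈ A1 ⇒ Reacher forces the target.

Reacher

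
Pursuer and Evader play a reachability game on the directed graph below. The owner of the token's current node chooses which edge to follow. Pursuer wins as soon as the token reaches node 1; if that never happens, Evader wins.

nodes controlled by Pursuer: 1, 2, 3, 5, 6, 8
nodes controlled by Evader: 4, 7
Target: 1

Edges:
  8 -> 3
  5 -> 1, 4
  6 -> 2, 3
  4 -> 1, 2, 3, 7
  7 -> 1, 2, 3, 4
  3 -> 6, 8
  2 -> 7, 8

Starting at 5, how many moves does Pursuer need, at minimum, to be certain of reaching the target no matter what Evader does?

A0 = {1}
A1: add {5} — 5 (Pursuer) has 5→1.
A2 = A1; e.g. 2 (Pursuer) has no edge into A1. Fixed point.
5 enters the attractor at level 1, so Pursuer can force the target in 1 move from there.

1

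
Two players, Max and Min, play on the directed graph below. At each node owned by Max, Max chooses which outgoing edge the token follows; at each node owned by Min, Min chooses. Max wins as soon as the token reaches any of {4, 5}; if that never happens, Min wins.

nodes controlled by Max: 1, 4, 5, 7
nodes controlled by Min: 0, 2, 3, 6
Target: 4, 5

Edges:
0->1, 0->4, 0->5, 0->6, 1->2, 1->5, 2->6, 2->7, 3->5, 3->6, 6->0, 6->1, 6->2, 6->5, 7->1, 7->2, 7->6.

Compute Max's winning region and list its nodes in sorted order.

A0 = {4, 5}
A1: add {1} — 1 (Max) has 1→5.
A2: add {7} — 7 (Max) has 7→1.
A3 = A2; e.g. 0 (Min) can still go to 6. Fixed point.
Max's winning region = {1, 4, 5, 7}.

1, 4, 5, 7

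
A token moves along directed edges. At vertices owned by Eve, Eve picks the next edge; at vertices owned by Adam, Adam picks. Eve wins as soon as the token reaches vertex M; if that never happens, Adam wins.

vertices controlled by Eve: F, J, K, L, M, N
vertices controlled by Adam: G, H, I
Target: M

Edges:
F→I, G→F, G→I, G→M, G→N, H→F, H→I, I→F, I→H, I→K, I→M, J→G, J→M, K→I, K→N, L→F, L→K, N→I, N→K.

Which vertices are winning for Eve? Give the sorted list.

J, M

A0 = {M}
A1: add {J} — J (Eve) has J→M.
A2 = A1; e.g. F (Eve) has no edge into A1. Fixed point.
Eve's winning region = {J, M}.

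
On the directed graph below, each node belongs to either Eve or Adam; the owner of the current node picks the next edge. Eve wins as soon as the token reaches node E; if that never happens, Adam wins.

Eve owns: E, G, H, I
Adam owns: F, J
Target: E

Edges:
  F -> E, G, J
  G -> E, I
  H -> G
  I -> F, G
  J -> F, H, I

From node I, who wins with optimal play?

A0 = {E}
A1: add {G} — G (Eve) has G→E.
A2: add {H, I} — H (Eve) has H→G; I (Eve) has I→G.
A3 = A2; e.g. F (Adam) can still go to J. Fixed point.
I ∈ A2, so Eve can force the target.

Eve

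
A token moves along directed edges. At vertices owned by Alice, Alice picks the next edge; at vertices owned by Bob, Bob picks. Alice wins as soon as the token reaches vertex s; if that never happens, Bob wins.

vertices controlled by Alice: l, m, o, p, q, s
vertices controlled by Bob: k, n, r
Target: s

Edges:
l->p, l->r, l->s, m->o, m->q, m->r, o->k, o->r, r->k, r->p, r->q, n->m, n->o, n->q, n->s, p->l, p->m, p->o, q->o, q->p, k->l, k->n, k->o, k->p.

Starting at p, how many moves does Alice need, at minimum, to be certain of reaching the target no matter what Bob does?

2

A0 = {s}
A1: add {l} — l (Alice) has l→s.
A2: add {p} — p (Alice) has p→l.
p enters the attractor at level 2, so Alice can force the target in 2 moves from there.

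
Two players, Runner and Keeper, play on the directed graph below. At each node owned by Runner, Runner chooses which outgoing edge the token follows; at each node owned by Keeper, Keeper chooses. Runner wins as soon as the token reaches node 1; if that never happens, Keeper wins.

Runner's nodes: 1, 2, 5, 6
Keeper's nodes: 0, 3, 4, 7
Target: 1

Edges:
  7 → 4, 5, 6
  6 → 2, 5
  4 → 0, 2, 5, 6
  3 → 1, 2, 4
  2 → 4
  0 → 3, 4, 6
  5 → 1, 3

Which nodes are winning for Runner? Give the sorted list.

1, 5, 6

A0 = {1}
A1: add {5} — 5 (Runner) has 5→1.
A2: add {6} — 6 (Runner) has 6→5.
A3 = A2; e.g. 0 (Keeper) can still go to 3. Fixed point.
Runner's winning region = {1, 5, 6}.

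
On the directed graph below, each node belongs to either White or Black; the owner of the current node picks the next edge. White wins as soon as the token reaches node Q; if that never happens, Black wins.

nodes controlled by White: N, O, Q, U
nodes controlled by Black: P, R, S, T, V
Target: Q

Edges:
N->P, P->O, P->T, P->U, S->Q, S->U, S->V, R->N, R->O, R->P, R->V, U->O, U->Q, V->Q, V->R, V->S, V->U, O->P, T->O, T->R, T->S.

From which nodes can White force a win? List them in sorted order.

Q, U

A0 = {Q}
A1: add {U} — U (White) has U→Q.
A2 = A1; e.g. N (White) has no edge into A1. Fixed point.
White's winning region = {Q, U}.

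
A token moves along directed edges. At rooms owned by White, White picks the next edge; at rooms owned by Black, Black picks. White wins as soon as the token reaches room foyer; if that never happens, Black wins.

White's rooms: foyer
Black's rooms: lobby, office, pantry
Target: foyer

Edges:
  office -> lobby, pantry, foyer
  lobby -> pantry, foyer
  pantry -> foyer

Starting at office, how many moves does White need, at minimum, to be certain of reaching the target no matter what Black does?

A0 = {foyer}
A1: add {pantry} — pantry (Black): all of {foyer} already in.
A2: add {lobby} — lobby (Black): all of {pantry, foyer} already in.
A3: add {office} — office (Black): all of {lobby, pantry, foyer} already in.
A3 = all vertices. Fixed point.
office enters the attractor at level 3, so White can force the target in 3 moves from there.

3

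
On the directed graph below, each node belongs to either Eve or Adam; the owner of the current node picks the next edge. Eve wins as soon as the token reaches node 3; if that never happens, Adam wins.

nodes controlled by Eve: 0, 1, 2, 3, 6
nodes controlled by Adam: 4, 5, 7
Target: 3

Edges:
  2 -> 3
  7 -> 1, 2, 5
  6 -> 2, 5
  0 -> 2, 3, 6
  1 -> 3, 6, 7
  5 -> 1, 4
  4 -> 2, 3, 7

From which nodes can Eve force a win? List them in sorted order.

A0 = {3}
A1: add {0, 1, 2} — 0 (Eve) has 0→3; 1 (Eve) has 1→3; 2 (Eve) has 2→3.
A2: add {6} — 6 (Eve) has 6→2.
A3 = A2; e.g. 4 (Adam) can still go to 7. Fixed point.
Eve's winning region = {0, 1, 2, 3, 6}.

0, 1, 2, 3, 6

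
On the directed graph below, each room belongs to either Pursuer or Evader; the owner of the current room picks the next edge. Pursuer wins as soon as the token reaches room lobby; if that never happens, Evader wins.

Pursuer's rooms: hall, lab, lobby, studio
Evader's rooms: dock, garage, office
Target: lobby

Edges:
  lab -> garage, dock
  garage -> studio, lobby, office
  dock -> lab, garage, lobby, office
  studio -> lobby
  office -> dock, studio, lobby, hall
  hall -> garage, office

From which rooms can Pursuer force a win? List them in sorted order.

lobby, studio

A0 = {lobby}
A1: add {studio} — studio (Pursuer) has studio→lobby.
A2 = A1; e.g. lab (Pursuer) has no edge into A1. Fixed point.
Pursuer's winning region = {lobby, studio}.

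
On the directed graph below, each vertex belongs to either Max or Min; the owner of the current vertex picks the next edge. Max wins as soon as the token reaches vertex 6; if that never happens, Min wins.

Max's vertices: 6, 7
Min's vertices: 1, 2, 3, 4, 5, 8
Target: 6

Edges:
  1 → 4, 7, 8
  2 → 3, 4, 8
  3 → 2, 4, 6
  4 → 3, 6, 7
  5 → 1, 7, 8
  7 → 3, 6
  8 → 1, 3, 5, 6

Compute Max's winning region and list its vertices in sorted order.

A0 = {6}
A1: add {7} — 7 (Max) has 7→6.
A2 = A1; e.g. 1 (Min) can still go to 4. Fixed point.
Max's winning region = {6, 7}.

6, 7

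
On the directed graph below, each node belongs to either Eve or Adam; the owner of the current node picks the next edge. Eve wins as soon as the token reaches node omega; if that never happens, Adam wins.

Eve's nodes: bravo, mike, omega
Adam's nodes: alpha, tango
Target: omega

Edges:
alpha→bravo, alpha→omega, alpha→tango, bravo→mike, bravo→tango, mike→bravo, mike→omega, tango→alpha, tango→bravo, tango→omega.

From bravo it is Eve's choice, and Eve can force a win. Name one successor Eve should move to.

mike

A0 = {omega}
A1: add {mike} — mike (Eve) has mike→omega.
A2: add {bravo} — bravo (Eve) has bravo→mike.
A3 = A2; e.g. alpha (Adam) can still go to tango. Fixed point.
From bravo, successor mike is in the attractor (rank 1); the other successor tango is not.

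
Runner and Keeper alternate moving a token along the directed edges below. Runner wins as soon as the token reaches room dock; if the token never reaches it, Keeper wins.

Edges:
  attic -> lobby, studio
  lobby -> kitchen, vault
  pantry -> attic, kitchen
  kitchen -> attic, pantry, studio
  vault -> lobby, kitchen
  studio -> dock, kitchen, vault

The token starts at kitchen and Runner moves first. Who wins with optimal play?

Track states (vertex, player-to-move).
A0 = {(dock,Runner), (dock,Keeper)}
A1: add {(studio,Runner)}.
A2 = A1; e.g. (attic,Runner) stays out. (kitchen,Runner) never enters ⇒ Keeper avoids the target.

Keeper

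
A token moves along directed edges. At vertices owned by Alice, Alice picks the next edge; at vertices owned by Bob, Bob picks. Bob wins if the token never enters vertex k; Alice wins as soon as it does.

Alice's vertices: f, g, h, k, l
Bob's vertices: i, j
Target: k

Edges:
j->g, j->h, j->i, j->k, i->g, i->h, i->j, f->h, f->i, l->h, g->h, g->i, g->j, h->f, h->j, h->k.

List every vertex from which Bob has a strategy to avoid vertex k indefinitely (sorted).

A0 = {k}
A1: add {h} — h (Alice) has h→k.
A2: add {f, g, l} — f (Alice) has f→h; g (Alice) has g→h; l (Alice) has l→h.
A3 = A2; e.g. i (Bob) can still go to j. Fixed point.
Alice's attractor = {f, g, h, k, l}; Bob avoids the target exactly from the complement.

i, j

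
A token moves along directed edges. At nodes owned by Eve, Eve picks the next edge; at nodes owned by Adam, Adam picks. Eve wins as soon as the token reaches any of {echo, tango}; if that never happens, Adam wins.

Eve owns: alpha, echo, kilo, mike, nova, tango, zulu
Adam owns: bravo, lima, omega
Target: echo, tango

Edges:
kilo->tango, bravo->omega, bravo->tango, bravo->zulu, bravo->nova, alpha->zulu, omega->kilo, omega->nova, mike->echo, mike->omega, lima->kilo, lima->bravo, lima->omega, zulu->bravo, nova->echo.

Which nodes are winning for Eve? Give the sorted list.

A0 = {echo, tango}
A1: add {kilo, mike, nova} — kilo (Eve) has kilo→tango; mike (Eve) has mike→echo; nova (Eve) has nova→echo.
A2: add {omega} — omega (Adam): all of {kilo, nova} already in.
A3 = A2; e.g. bravo (Adam) can still go to zulu. Fixed point.
Eve's winning region = {echo, kilo, mike, nova, omega, tango}.

echo, kilo, mike, nova, omega, tango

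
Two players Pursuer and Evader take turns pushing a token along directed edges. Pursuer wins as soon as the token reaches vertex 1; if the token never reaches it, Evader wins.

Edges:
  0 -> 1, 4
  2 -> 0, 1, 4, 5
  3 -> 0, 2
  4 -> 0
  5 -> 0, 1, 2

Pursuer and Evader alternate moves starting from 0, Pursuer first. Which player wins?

Pursuer

Track states (vertex, player-to-move).
A0 = {(1,Pursuer), (1,Evader)}
A1: add {(0,Pursuer), (2,Pursuer), (5,Pursuer)}.
(0,Pursuer) ∈ A1 ⇒ Pursuer forces the target.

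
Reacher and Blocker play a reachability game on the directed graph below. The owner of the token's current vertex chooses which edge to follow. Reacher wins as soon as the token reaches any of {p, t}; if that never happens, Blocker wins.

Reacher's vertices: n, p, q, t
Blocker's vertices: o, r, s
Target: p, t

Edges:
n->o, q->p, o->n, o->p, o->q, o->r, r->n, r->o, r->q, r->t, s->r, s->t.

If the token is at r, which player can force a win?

A0 = {p, t}
A1: add {q} — q (Reacher) has q→p.
A2 = A1; e.g. n (Reacher) has no edge into A1. Fixed point.
r never enters the attractor, so Blocker can avoid the target forever.

Blocker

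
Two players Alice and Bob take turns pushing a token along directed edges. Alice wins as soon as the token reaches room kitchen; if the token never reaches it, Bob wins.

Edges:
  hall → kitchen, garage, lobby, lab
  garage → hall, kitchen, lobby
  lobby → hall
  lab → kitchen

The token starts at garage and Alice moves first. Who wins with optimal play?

Alice

Track states (vertex, player-to-move).
A0 = {(kitchen,Alice), (kitchen,Bob)}
A1: add {(hall,Alice), (garage,Alice), (lab,Alice), (lab,Bob)}.
(garage,Alice) ∈ A1 ⇒ Alice forces the target.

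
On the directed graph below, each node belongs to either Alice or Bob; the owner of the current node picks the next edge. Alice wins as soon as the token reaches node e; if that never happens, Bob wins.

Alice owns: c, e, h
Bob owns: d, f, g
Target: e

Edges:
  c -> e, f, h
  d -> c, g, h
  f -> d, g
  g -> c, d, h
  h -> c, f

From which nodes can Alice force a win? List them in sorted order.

A0 = {e}
A1: add {c} — c (Alice) has c→e.
A2: add {h} — h (Alice) has h→c.
A3 = A2; e.g. d (Bob) can still go to g. Fixed point.
Alice's winning region = {c, e, h}.

c, e, h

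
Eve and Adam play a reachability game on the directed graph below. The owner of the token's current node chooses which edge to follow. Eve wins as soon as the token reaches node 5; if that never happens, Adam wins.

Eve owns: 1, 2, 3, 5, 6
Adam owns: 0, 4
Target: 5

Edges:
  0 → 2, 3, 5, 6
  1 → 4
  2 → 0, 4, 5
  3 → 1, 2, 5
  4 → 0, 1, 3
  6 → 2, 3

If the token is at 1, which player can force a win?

A0 = {5}
A1: add {2, 3} — 2 (Eve) has 2→5; 3 (Eve) has 3→5.
A2: add {6} — 6 (Eve) has 6→2.
A3: add {0} — 0 (Adam): all of {2, 3, 5, 6} already in.
A4 = A3; e.g. 1 (Eve) has no edge into A3. Fixed point.
1 never enters the attractor, so Adam can avoid the target forever.

Adam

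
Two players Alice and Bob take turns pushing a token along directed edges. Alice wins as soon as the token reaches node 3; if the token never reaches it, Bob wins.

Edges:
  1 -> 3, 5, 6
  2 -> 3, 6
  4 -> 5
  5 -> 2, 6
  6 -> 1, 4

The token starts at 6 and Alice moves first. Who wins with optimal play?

Track states (vertex, player-to-move).
A0 = {(3,Alice), (3,Bob)}
A1: add {(1,Alice), (2,Alice)}.
A2 = A1; e.g. (1,Bob) stays out. (6,Alice) never enters ⇒ Bob avoids the target.

Bob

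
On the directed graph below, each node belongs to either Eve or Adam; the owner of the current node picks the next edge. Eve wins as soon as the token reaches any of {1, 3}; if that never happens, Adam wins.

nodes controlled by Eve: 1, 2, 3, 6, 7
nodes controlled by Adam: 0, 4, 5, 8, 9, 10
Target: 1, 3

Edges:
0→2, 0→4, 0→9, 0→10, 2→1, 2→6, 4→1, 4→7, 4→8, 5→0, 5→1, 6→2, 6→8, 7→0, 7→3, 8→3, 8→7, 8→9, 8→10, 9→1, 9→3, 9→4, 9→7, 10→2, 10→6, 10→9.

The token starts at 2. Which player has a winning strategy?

Eve

A0 = {1, 3}
A1: add {2, 7} — 2 (Eve) has 2→1; 7 (Eve) has 7→3.
2 ∈ A1, so Eve can force the target.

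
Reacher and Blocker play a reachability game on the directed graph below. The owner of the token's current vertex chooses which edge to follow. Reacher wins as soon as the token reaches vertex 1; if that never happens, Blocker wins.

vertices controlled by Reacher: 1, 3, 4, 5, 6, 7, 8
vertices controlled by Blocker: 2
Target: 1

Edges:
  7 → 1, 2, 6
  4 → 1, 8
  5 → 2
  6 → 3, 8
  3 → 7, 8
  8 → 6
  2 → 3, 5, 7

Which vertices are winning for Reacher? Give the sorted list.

1, 3, 4, 6, 7, 8

A0 = {1}
A1: add {4, 7} — 4 (Reacher) has 4→1; 7 (Reacher) has 7→1.
A2: add {3} — 3 (Reacher) has 3→7.
A3: add {6} — 6 (Reacher) has 6→3.
A4: add {8} — 8 (Reacher) has 8→6.
A5 = A4; e.g. 2 (Blocker) can still go to 5. Fixed point.
Reacher's winning region = {1, 3, 4, 6, 7, 8}.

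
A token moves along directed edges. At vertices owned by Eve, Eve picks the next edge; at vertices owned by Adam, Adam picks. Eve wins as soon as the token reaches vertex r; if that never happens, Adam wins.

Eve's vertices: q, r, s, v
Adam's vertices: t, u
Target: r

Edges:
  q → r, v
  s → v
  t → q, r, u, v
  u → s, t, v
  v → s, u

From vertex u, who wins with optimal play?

A0 = {r}
A1: add {q} — q (Eve) has q→r.
A2 = A1; e.g. s (Eve) has no edge into A1. Fixed point.
u never enters the attractor, so Adam can avoid the target forever.

Adam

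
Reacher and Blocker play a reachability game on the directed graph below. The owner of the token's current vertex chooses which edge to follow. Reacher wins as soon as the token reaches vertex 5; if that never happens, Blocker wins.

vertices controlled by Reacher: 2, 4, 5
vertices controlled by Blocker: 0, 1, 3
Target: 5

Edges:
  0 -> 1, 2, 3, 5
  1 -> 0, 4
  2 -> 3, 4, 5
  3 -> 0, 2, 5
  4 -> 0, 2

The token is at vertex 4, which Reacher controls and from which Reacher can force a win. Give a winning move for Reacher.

2

A0 = {5}
A1: add {2} — 2 (Reacher) has 2→5.
A2: add {4} — 4 (Reacher) has 4→2.
A3 = A2; e.g. 0 (Blocker) can still go to 1. Fixed point.
From 4, successor 2 is in the attractor (rank 1); the other successor 0 is not.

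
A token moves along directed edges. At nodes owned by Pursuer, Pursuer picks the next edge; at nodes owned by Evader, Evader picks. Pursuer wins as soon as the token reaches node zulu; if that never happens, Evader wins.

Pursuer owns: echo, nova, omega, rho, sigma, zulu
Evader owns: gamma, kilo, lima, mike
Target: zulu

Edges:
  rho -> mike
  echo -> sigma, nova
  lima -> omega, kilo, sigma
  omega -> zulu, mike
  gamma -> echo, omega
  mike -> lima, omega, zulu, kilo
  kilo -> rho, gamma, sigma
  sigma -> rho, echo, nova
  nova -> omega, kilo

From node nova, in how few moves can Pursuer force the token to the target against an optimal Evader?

A0 = {zulu}
A1: add {omega} — omega (Pursuer) has omega→zulu.
A2: add {nova} — nova (Pursuer) has nova→omega.
nova enters the attractor at level 2, so Pursuer can force the target in 2 moves from there.

2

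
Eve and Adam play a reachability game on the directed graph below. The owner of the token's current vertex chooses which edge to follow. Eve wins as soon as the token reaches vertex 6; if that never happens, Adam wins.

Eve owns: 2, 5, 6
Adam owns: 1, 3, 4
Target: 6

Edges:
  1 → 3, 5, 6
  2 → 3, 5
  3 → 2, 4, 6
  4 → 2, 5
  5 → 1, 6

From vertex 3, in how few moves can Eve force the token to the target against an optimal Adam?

A0 = {6}
A1: add {5} — 5 (Eve) has 5→6.
A2: add {2} — 2 (Eve) has 2→5.
A3: add {4} — 4 (Adam): all of {2, 5} already in.
A4: add {3} — 3 (Adam): all of {2, 4, 6} already in.
3 enters the attractor at level 4, so Eve can force the target in 4 moves from there.

4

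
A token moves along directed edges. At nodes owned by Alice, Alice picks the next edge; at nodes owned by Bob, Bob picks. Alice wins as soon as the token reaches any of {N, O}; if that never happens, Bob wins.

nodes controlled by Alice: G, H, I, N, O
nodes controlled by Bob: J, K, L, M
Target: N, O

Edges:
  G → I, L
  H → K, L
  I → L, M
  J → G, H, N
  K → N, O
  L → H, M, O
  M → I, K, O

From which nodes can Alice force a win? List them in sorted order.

H, K, N, O

A0 = {N, O}
A1: add {K} — K (Bob): all of {N, O} already in.
A2: add {H} — H (Alice) has H→K.
A3 = A2; e.g. G (Alice) has no edge into A2. Fixed point.
Alice's winning region = {H, K, N, O}.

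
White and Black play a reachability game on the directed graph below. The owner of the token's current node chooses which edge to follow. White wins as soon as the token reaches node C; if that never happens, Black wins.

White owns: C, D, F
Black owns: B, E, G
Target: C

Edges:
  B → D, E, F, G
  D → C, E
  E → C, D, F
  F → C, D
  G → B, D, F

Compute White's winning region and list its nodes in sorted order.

A0 = {C}
A1: add {D, F} — D (White) has D→C; F (White) has F→C.
A2: add {E} — E (Black): all of {C, D, F} already in.
A3 = A2; e.g. B (Black) can still go to G. Fixed point.
White's winning region = {C, D, E, F}.

C, D, E, F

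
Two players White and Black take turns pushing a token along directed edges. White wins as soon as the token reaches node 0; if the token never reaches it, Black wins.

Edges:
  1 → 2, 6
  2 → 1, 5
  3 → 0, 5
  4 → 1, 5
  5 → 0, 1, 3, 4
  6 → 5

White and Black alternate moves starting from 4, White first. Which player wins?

Track states (vertex, player-to-move).
A0 = {(0,White), (0,Black)}
A1: add {(3,White), (5,White)}.
A2: add {(3,Black), (6,Black)}.
A3: add {(1,White)}.
A4: add {(2,Black), (4,Black)}.
A5 = A4; e.g. (1,Black) stays out. (4,White) never enters ⇒ Black avoids the target.

Black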